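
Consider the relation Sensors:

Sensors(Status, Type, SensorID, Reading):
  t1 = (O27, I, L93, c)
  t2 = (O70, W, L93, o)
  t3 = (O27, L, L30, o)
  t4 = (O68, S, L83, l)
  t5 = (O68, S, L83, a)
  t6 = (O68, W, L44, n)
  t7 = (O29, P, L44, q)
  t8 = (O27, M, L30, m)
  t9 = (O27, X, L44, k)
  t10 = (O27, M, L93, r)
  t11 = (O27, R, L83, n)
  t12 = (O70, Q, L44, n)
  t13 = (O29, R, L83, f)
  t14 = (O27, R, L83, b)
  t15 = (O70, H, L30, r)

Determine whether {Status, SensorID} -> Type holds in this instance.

(Status=O27, SensorID=L93): rows 1, 10 → Type takes values {I, M} — violation
(Status=O70, SensorID=L93): row 2 → Type = W ✓
(Status=O27, SensorID=L30): rows 3, 8 → Type takes values {L, M} — violation
(Status=O68, SensorID=L83): rows 4, 5 → Type = S, S ✓
(Status=O68, SensorID=L44): row 6 → Type = W ✓
(Status=O29, SensorID=L44): row 7 → Type = P ✓
(Status=O27, SensorID=L44): row 9 → Type = X ✓
(Status=O27, SensorID=L83): rows 11, 14 → Type = R, R ✓
(Status=O70, SensorID=L44): row 12 → Type = Q ✓
(Status=O29, SensorID=L83): row 13 → Type = R ✓
(Status=O70, SensorID=L30): row 15 → Type = H ✓
Two rows agree on {Status, SensorID} but differ on Type, so {Status, SensorID} -> Type does not hold.

No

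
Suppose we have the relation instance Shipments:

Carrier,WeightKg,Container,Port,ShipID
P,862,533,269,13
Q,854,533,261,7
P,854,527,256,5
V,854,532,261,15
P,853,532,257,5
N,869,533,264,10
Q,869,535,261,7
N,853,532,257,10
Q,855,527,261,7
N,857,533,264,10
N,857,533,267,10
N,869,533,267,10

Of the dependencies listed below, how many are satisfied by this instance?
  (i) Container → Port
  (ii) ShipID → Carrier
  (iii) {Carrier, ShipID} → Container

(i) Container → Port: Container=533: 6 rows → Port takes values {269, 261, 264, 267} — violation; Container=527: 2 rows → Port takes values {256, 261} — violation; Container=532: 3 rows → Port takes values {261, 257} — violation — fails.
(ii) ShipID → Carrier: every LHS value maps to a single RHS value — holds.
(iii) {Carrier, ShipID} → Container: (Carrier=Q, ShipID=7): 3 rows → Container takes values {533, 535, 527} — violation; (Carrier=P, ShipID=5): 2 rows → Container takes values {527, 532} — violation; (Carrier=N, ShipID=10): 5 rows → Container takes values {533, 532} — violation — fails.
1 of the 3 dependencies holds.

1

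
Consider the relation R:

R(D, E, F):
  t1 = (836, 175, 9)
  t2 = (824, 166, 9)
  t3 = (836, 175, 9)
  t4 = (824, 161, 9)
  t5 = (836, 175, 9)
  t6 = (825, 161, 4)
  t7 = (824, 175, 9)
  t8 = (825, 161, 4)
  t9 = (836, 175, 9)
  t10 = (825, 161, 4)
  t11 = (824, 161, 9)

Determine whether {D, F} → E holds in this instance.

No

(D=836, F=9): rows 1, 3, 5, 9 → E = 175, 175, 175, 175 ✓
(D=824, F=9): rows 2, 4, 7, 11 → E takes values {166, 161, 175} — violation
(D=825, F=4): rows 6, 8, 10 → E = 161, 161, 161 ✓
Two rows agree on {D, F} but differ on E, so {D, F} → E does not hold.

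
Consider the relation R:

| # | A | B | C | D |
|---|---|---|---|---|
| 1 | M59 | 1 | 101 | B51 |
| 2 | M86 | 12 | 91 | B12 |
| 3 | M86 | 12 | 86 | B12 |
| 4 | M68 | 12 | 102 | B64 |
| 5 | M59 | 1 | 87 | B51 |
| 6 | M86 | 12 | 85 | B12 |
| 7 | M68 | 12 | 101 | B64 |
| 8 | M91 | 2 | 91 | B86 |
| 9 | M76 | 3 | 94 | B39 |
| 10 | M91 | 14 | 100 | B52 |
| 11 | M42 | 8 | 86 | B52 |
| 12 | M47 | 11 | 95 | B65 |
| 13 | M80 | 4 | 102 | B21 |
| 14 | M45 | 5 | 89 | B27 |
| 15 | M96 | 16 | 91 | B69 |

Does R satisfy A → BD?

A=M59: rows 1, 5 → {B,D} = (1, B51), (1, B51) ✓
A=M86: rows 2, 3, 6 → {B,D} = (12, B12), (12, B12), (12, B12) ✓
A=M68: rows 4, 7 → {B,D} = (12, B64), (12, B64) ✓
A=M91: rows 8, 10 → {B,D} takes values {(2, B86), (14, B52)} — violation
A=M76: row 9 → {B,D} = (3, B39) ✓
A=M42: row 11 → {B,D} = (8, B52) ✓
A=M47: row 12 → {B,D} = (11, B65) ✓
A=M80: row 13 → {B,D} = (4, B21) ✓
A=M45: row 14 → {B,D} = (5, B27) ✓
A=M96: row 15 → {B,D} = (16, B69) ✓
Two rows agree on A but differ on BD, so A → BD does not hold.

No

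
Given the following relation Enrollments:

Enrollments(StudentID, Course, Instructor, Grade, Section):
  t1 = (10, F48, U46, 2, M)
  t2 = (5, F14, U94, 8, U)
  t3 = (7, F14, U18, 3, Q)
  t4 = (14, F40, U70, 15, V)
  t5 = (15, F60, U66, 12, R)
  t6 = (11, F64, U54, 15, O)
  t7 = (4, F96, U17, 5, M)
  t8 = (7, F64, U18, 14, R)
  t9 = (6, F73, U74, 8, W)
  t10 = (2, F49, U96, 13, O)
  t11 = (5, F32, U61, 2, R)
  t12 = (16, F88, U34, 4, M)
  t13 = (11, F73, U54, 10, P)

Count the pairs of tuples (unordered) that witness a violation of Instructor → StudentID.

Instructor=U18: all 2 rows agree on StudentID — 0 pairs.
Instructor=U54: all 2 rows agree on StudentID — 0 pairs.

0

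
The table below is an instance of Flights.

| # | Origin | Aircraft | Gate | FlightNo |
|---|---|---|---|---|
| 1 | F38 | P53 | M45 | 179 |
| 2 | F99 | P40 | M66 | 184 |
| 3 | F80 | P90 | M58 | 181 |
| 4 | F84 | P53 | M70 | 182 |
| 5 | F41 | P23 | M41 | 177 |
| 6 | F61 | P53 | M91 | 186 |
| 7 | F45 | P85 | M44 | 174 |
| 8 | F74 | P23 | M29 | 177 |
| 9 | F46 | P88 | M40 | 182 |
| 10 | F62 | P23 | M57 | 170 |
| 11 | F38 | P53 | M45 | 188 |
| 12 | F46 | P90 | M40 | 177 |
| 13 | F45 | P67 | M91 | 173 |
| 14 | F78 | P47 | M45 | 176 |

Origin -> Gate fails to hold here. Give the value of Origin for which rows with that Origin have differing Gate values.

F45

Origin=F38: rows 1, 11 → Gate = M45, M45 ✓
Origin=F99: row 2 → Gate = M66 ✓
Origin=F80: row 3 → Gate = M58 ✓
Origin=F84: row 4 → Gate = M70 ✓
Origin=F41: row 5 → Gate = M41 ✓
Origin=F61: row 6 → Gate = M91 ✓
Origin=F45: rows 7, 13 → Gate takes values {M44, M91} — violation
Origin=F74: row 8 → Gate = M29 ✓
Origin=F46: rows 9, 12 → Gate = M40, M40 ✓
Origin=F62: row 10 → Gate = M57 ✓
Origin=F78: row 14 → Gate = M45 ✓
The only Origin value with inconsistent Gate is Origin=F45.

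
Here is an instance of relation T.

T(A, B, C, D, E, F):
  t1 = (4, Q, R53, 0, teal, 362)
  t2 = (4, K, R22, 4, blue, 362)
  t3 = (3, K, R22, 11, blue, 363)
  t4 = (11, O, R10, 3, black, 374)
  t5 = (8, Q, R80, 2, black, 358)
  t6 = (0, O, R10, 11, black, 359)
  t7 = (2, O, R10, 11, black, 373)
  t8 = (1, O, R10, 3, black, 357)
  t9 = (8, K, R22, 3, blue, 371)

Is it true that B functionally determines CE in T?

No

B=Q: rows 1, 5 → {C,E} takes values {(R53, teal), (R80, black)} — violation
B=K: rows 2, 3, 9 → {C,E} = (R22, blue), (R22, blue), (R22, blue) ✓
B=O: rows 4, 6, 7, 8 → {C,E} = (R10, black), (R10, black), (R10, black), (R10, black) ✓
Two rows agree on B but differ on CE, so B -> CE does not hold.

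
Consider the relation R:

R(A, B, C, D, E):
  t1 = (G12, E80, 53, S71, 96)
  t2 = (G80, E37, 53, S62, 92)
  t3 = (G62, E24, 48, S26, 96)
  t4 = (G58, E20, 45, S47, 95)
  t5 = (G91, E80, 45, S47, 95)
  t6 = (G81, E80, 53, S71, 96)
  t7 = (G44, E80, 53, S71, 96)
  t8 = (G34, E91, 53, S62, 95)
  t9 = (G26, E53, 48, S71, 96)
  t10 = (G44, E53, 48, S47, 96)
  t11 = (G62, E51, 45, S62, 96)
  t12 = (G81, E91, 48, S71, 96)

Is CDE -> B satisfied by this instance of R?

No

(C=53, D=S71, E=96): rows 1, 6, 7 → B = E80, E80, E80 ✓
(C=53, D=S62, E=92): row 2 → B = E37 ✓
(C=48, D=S26, E=96): row 3 → B = E24 ✓
(C=45, D=S47, E=95): rows 4, 5 → B takes values {E20, E80} — violation
(C=53, D=S62, E=95): row 8 → B = E91 ✓
(C=48, D=S71, E=96): rows 9, 12 → B takes values {E53, E91} — violation
(C=48, D=S47, E=96): row 10 → B = E53 ✓
(C=45, D=S62, E=96): row 11 → B = E51 ✓
Two rows agree on CDE but differ on B, so CDE -> B does not hold.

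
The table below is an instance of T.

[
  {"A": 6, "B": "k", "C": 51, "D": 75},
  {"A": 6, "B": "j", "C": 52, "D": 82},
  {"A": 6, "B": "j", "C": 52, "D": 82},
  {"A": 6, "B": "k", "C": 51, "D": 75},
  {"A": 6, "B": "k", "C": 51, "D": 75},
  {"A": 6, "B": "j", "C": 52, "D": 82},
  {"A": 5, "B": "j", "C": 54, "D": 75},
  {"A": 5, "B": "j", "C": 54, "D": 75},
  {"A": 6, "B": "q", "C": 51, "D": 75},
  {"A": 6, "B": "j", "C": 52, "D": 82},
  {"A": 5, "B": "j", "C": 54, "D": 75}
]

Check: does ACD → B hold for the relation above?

No

(A=6, C=51, D=75): 4 rows → B takes values {k, q} — violation
(A=6, C=52, D=82): 4 rows → B = j, j, j, j ✓
(A=5, C=54, D=75): 3 rows → B = j, j, j ✓
Two rows agree on ACD but differ on B, so ACD → B does not hold.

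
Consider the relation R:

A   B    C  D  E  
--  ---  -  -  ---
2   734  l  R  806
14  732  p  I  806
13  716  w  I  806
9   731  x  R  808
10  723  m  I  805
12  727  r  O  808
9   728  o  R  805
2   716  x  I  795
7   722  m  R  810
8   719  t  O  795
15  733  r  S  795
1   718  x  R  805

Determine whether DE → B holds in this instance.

(D=R, E=806): 1 row → B = 734 ✓
(D=I, E=806): 2 rows → B takes values {732, 716} — violation
(D=R, E=808): 1 row → B = 731 ✓
(D=I, E=805): 1 row → B = 723 ✓
(D=O, E=808): 1 row → B = 727 ✓
(D=R, E=805): 2 rows → B takes values {728, 718} — violation
(D=I, E=795): 1 row → B = 716 ✓
(D=R, E=810): 1 row → B = 722 ✓
(D=O, E=795): 1 row → B = 719 ✓
(D=S, E=795): 1 row → B = 733 ✓
Two rows agree on DE but differ on B, so DE → B does not hold.

No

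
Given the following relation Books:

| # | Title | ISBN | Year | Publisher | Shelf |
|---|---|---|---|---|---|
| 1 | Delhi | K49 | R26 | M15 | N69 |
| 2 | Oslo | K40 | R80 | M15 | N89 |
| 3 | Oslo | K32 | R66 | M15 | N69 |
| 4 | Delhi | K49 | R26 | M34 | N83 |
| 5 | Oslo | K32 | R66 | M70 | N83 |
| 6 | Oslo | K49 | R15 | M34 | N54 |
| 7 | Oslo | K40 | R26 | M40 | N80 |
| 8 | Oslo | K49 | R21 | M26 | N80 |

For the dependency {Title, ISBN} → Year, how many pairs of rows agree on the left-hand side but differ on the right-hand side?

(Title=Delhi, ISBN=K49): all 2 rows agree on Year — 0 pairs.
(Title=Oslo, ISBN=K40): violating pairs (2,7) — 1 pair.
(Title=Oslo, ISBN=K32): all 2 rows agree on Year — 0 pairs.
(Title=Oslo, ISBN=K49): violating pairs (6,8) — 1 pair.

2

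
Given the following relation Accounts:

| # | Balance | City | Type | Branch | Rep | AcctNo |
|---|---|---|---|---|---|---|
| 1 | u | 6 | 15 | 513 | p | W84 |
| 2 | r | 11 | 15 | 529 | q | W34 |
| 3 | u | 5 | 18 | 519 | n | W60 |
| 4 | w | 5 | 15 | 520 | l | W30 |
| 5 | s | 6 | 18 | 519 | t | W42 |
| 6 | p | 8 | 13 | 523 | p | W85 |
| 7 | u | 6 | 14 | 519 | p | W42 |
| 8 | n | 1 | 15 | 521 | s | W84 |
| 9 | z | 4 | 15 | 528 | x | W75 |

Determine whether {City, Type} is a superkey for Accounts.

All 9 rows have distinct {City, Type} values, so {City, Type} → (all attributes) holds and {City, Type} is a superkey.

Yes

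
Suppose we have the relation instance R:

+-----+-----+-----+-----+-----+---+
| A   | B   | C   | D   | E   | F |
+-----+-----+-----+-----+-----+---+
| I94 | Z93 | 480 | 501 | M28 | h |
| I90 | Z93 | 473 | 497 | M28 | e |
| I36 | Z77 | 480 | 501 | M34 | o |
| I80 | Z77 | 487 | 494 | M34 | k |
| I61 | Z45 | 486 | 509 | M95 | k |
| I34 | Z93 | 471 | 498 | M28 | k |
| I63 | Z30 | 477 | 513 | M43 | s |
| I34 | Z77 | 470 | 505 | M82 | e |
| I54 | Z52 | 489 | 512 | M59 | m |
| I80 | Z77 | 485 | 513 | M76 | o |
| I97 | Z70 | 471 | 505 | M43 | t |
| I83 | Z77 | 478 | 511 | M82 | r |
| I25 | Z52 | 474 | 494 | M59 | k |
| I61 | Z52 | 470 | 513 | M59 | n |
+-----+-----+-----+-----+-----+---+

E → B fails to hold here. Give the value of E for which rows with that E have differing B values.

M43

E=M28: 3 rows → B = Z93, Z93, Z93 ✓
E=M34: 2 rows → B = Z77, Z77 ✓
E=M95: 1 row → B = Z45 ✓
E=M43: 2 rows → B takes values {Z30, Z70} — violation
E=M82: 2 rows → B = Z77, Z77 ✓
E=M59: 3 rows → B = Z52, Z52, Z52 ✓
E=M76: 1 row → B = Z77 ✓
The only E value with inconsistent B is E=M43.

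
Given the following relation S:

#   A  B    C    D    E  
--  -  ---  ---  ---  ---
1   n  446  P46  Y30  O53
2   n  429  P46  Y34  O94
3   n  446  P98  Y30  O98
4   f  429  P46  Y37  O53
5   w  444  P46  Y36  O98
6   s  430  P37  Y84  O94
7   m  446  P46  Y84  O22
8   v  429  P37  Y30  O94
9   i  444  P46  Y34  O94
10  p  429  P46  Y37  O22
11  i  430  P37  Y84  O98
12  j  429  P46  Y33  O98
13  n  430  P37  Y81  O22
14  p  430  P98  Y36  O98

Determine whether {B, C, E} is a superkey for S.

Yes

All 14 rows have distinct {B, C, E} values, so {B, C, E} → (all attributes) holds and {B, C, E} is a superkey.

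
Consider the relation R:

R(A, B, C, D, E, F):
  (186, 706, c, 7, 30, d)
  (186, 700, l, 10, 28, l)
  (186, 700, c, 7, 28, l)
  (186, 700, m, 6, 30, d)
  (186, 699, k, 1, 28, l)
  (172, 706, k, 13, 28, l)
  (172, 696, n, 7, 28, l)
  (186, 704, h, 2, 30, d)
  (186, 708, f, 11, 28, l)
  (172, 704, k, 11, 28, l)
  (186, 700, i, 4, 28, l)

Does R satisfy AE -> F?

Yes

(A=186, E=30): 3 rows → F = d, d, d ✓
(A=186, E=28): 5 rows → F = l, l, l, l, l ✓
(A=172, E=28): 3 rows → F = l, l, l ✓
Every AE value is associated with a single F value, so AE -> F holds.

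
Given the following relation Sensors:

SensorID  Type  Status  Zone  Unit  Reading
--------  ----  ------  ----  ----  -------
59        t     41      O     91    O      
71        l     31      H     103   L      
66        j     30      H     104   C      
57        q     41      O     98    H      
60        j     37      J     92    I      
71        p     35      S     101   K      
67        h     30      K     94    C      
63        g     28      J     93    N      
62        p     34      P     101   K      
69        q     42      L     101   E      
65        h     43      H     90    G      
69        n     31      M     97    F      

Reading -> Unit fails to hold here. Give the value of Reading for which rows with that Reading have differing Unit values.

Reading=O: 1 row → Unit = 91 ✓
Reading=L: 1 row → Unit = 103 ✓
Reading=C: 2 rows → Unit takes values {104, 94} — violation
Reading=H: 1 row → Unit = 98 ✓
Reading=I: 1 row → Unit = 92 ✓
Reading=K: 2 rows → Unit = 101, 101 ✓
Reading=N: 1 row → Unit = 93 ✓
Reading=E: 1 row → Unit = 101 ✓
Reading=G: 1 row → Unit = 90 ✓
Reading=F: 1 row → Unit = 97 ✓
The only Reading value with inconsistent Unit is Reading=C.

C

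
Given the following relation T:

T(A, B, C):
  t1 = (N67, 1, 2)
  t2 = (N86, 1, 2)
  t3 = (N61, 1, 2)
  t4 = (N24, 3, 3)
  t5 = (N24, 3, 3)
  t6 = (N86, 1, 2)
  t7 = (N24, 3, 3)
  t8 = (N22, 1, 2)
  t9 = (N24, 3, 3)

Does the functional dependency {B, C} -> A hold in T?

No

(B=1, C=2): rows 1, 2, 3, 6, 8 → A takes values {N67, N86, N61, N22} — violation
(B=3, C=3): rows 4, 5, 7, 9 → A = N24, N24, N24, N24 ✓
Two rows agree on {B, C} but differ on A, so {B, C} -> A does not hold.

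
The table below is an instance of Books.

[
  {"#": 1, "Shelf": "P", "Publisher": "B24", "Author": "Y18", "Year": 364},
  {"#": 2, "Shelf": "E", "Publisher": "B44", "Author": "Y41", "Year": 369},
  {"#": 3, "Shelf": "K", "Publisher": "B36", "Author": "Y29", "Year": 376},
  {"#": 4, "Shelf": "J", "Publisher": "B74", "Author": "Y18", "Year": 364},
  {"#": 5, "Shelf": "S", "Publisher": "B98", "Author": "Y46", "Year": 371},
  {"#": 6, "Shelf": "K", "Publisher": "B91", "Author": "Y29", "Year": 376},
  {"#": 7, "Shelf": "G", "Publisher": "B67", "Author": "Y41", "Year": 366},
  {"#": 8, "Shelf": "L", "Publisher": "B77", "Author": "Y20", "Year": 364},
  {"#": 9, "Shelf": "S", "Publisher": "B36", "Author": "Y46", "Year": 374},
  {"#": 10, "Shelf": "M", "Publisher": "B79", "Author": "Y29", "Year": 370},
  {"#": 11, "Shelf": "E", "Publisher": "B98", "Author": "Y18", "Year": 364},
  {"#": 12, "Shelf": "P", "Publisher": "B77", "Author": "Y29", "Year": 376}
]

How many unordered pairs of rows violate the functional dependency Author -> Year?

Author=Y18: all 3 rows agree on Year — 0 pairs.
Author=Y41: violating pairs (2,7) — 1 pair.
Author=Y29: violating pairs (3,10), (6,10), (10,12) — 3 pairs.
Author=Y46: violating pairs (5,9) — 1 pair.

5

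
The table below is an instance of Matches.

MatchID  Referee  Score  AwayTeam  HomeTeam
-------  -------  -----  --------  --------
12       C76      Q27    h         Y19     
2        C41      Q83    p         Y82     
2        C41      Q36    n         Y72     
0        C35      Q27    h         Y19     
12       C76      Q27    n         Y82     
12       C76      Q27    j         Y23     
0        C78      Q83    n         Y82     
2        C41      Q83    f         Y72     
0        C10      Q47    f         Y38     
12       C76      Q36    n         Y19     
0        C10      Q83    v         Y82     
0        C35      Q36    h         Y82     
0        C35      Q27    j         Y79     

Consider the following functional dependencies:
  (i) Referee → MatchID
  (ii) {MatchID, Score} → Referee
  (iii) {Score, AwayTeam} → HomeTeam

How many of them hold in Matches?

1

(i) Referee → MatchID: every LHS value maps to a single RHS value — holds.
(ii) {MatchID, Score} → Referee: (MatchID=0, Score=Q83): 2 rows → Referee takes values {C78, C10} — violation — fails.
(iii) {Score, AwayTeam} → HomeTeam: (Score=Q36, AwayTeam=n): 2 rows → HomeTeam takes values {Y72, Y19} — violation; (Score=Q27, AwayTeam=j): 2 rows → HomeTeam takes values {Y23, Y79} — violation — fails.
1 of the 3 dependencies holds.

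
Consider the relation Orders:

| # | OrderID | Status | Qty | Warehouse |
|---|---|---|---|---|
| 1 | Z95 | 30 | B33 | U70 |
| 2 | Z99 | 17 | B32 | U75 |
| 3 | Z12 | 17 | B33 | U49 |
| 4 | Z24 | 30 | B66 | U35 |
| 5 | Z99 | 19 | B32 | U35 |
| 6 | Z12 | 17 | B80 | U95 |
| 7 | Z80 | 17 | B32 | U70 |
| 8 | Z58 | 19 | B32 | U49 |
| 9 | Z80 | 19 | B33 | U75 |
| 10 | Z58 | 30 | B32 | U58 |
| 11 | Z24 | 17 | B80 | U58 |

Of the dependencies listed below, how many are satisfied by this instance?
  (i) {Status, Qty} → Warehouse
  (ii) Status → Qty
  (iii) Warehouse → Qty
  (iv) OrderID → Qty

0

(i) {Status, Qty} → Warehouse: (Status=17, Qty=B32): rows 2, 7 → Warehouse takes values {U75, U70} — violation; (Status=19, Qty=B32): rows 5, 8 → Warehouse takes values {U35, U49} — violation; (Status=17, Qty=B80): rows 6, 11 → Warehouse takes values {U95, U58} — violation — fails.
(ii) Status → Qty: Status=30: rows 1, 4, 10 → Qty takes values {B33, B66, B32} — violation; Status=17: rows 2, 3, 6, 7, 11 → Qty takes values {B32, B33, B80} — violation; Status=19: rows 5, 8, 9 → Qty takes values {B32, B33} — violation — fails.
(iii) Warehouse → Qty: Warehouse=U70: rows 1, 7 → Qty takes values {B33, B32} — violation; Warehouse=U75: rows 2, 9 → Qty takes values {B32, B33} — violation; Warehouse=U49: rows 3, 8 → Qty takes values {B33, B32} — violation; Warehouse=U35: rows 4, 5 → Qty takes values {B66, B32} — violation; Warehouse=U58: rows 10, 11 → Qty takes values {B32, B80} — violation — fails.
(iv) OrderID → Qty: OrderID=Z12: rows 3, 6 → Qty takes values {B33, B80} — violation; OrderID=Z24: rows 4, 11 → Qty takes values {B66, B80} — violation; OrderID=Z80: rows 7, 9 → Qty takes values {B32, B33} — violation — fails.
None of the 4 dependencies hold.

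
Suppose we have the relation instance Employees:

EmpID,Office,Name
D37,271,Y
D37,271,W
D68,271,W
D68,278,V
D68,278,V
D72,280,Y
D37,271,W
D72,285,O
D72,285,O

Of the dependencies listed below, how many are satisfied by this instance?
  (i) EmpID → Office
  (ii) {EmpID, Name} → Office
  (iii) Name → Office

(i) EmpID → Office: EmpID=D68: 3 rows → Office takes values {271, 278} — violation; EmpID=D72: 3 rows → Office takes values {280, 285} — violation — fails.
(ii) {EmpID, Name} → Office: every LHS value maps to a single RHS value — holds.
(iii) Name → Office: Name=Y: 2 rows → Office takes values {271, 280} — violation — fails.
1 of the 3 dependencies holds.

1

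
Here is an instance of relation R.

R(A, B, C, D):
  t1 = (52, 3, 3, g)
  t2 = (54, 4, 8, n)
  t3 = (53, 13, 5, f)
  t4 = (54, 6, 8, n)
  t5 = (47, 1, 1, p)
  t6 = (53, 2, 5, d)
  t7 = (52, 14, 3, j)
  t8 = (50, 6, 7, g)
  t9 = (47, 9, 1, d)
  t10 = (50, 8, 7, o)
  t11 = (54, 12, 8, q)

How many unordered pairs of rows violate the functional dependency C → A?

0

C=3: all 2 rows agree on A — 0 pairs.
C=8: all 3 rows agree on A — 0 pairs.
C=5: all 2 rows agree on A — 0 pairs.
C=1: all 2 rows agree on A — 0 pairs.
C=7: all 2 rows agree on A — 0 pairs.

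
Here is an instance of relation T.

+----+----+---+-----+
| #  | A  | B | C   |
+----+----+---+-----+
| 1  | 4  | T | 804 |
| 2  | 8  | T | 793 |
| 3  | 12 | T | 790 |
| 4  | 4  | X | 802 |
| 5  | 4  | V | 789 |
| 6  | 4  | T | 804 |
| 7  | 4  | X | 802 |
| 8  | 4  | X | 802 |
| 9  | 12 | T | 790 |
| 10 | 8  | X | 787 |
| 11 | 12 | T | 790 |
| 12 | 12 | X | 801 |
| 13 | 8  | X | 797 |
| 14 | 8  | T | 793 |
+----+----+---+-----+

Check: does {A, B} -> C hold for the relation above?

(A=4, B=T): rows 1, 6 → C = 804, 804 ✓
(A=8, B=T): rows 2, 14 → C = 793, 793 ✓
(A=12, B=T): rows 3, 9, 11 → C = 790, 790, 790 ✓
(A=4, B=X): rows 4, 7, 8 → C = 802, 802, 802 ✓
(A=4, B=V): row 5 → C = 789 ✓
(A=8, B=X): rows 10, 13 → C takes values {787, 797} — violation
(A=12, B=X): row 12 → C = 801 ✓
Two rows agree on {A, B} but differ on C, so {A, B} -> C does not hold.

No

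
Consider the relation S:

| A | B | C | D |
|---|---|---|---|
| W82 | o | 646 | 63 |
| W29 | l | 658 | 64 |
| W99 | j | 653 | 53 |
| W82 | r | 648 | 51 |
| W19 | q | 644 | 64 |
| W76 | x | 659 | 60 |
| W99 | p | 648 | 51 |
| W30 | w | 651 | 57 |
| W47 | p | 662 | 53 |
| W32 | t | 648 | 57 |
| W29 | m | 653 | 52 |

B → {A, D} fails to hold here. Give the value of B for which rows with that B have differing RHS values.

p

B=o: 1 row → {A,D} = (W82, 63) ✓
B=l: 1 row → {A,D} = (W29, 64) ✓
B=j: 1 row → {A,D} = (W99, 53) ✓
B=r: 1 row → {A,D} = (W82, 51) ✓
B=q: 1 row → {A,D} = (W19, 64) ✓
B=x: 1 row → {A,D} = (W76, 60) ✓
B=p: 2 rows → {A,D} takes values {(W99, 51), (W47, 53)} — violation
B=w: 1 row → {A,D} = (W30, 57) ✓
B=t: 1 row → {A,D} = (W32, 57) ✓
B=m: 1 row → {A,D} = (W29, 52) ✓
The only B value with inconsistent RHS is B=p.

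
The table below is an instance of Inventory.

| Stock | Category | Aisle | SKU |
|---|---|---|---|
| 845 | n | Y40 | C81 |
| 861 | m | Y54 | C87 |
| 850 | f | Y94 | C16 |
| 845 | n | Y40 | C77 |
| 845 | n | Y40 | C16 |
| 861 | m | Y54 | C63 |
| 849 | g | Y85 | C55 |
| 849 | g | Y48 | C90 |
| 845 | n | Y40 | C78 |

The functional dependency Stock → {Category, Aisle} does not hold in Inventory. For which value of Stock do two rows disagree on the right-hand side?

849

Stock=845: 4 rows → {Category,Aisle} = (n, Y40), (n, Y40), (n, Y40), (n, Y40) ✓
Stock=861: 2 rows → {Category,Aisle} = (m, Y54), (m, Y54) ✓
Stock=850: 1 row → {Category,Aisle} = (f, Y94) ✓
Stock=849: 2 rows → {Category,Aisle} takes values {(g, Y85), (g, Y48)} — violation
The only Stock value with inconsistent RHS is Stock=849.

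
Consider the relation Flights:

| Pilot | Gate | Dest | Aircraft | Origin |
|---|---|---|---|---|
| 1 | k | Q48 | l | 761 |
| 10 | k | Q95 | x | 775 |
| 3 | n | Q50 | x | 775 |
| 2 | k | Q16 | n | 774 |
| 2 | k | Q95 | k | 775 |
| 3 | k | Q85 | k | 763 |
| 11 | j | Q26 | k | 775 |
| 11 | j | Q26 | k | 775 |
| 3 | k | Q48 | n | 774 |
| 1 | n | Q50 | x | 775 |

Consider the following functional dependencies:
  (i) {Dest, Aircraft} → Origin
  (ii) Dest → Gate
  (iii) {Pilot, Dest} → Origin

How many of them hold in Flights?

3

(i) {Dest, Aircraft} → Origin: every LHS value maps to a single RHS value — holds.
(ii) Dest → Gate: every LHS value maps to a single RHS value — holds.
(iii) {Pilot, Dest} → Origin: every LHS value maps to a single RHS value — holds.
3 of the 3 dependencies hold.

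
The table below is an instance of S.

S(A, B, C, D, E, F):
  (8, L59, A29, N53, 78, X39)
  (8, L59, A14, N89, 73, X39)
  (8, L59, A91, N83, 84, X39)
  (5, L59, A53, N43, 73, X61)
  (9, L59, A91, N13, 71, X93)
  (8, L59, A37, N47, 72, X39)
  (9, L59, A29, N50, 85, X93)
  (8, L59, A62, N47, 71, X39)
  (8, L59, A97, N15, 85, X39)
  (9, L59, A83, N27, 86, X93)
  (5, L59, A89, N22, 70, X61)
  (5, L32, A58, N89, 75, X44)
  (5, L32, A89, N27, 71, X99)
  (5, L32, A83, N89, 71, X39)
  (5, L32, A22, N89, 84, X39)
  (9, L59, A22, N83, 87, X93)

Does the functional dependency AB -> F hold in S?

No

(A=8, B=L59): 6 rows → F = X39, X39, X39, X39, X39, X39 ✓
(A=5, B=L59): 2 rows → F = X61, X61 ✓
(A=9, B=L59): 4 rows → F = X93, X93, X93, X93 ✓
(A=5, B=L32): 4 rows → F takes values {X44, X99, X39} — violation
Two rows agree on AB but differ on F, so AB -> F does not hold.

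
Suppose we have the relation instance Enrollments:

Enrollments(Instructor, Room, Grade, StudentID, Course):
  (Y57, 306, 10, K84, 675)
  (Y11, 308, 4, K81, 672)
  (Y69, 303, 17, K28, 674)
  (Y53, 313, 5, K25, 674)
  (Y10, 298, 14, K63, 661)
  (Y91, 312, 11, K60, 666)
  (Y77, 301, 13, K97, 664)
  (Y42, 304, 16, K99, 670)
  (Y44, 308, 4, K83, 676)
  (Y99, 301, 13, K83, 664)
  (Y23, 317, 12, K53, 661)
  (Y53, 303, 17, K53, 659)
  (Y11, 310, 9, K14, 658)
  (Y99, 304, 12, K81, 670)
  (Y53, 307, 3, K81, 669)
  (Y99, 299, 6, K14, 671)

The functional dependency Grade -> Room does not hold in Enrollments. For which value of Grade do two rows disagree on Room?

12

Grade=10: 1 row → Room = 306 ✓
Grade=4: 2 rows → Room = 308, 308 ✓
Grade=17: 2 rows → Room = 303, 303 ✓
Grade=5: 1 row → Room = 313 ✓
Grade=14: 1 row → Room = 298 ✓
Grade=11: 1 row → Room = 312 ✓
Grade=13: 2 rows → Room = 301, 301 ✓
Grade=16: 1 row → Room = 304 ✓
Grade=12: 2 rows → Room takes values {317, 304} — violation
Grade=9: 1 row → Room = 310 ✓
Grade=3: 1 row → Room = 307 ✓
Grade=6: 1 row → Room = 299 ✓
The only Grade value with inconsistent Room is Grade=12.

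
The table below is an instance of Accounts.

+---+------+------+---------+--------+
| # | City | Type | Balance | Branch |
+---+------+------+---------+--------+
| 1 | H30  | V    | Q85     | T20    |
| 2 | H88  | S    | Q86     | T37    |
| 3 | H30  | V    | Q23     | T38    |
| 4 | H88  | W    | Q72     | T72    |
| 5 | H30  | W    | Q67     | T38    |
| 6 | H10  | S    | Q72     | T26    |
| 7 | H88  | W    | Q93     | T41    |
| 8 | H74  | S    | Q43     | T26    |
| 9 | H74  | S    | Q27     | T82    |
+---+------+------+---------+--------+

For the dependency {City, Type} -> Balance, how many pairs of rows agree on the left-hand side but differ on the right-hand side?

3

(City=H30, Type=V): violating pairs (1,3) — 1 pair.
(City=H88, Type=W): violating pairs (4,7) — 1 pair.
(City=H74, Type=S): violating pairs (8,9) — 1 pair.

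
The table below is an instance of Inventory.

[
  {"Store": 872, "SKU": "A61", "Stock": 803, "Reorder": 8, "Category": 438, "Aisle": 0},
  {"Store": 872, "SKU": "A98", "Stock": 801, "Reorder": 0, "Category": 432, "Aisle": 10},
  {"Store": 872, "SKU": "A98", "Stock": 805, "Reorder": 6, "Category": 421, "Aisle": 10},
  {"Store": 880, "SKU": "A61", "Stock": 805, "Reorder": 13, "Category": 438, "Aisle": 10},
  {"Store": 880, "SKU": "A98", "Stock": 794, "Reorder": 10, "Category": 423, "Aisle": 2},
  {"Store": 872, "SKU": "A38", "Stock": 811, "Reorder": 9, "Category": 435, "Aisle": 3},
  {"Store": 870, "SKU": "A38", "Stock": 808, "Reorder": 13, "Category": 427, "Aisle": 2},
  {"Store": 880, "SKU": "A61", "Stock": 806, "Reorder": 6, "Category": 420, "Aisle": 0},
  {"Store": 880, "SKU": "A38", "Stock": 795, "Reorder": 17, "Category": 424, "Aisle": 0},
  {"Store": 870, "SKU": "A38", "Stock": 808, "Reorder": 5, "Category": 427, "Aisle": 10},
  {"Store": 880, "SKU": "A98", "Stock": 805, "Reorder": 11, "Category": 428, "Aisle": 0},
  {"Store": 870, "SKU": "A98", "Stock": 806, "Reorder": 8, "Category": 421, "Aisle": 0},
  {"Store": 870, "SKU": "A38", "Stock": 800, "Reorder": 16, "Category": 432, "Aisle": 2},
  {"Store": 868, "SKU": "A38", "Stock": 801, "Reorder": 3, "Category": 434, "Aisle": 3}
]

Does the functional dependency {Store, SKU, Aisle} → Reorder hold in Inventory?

No

(Store=872, SKU=A61, Aisle=0): 1 row → Reorder = 8 ✓
(Store=872, SKU=A98, Aisle=10): 2 rows → Reorder takes values {0, 6} — violation
(Store=880, SKU=A61, Aisle=10): 1 row → Reorder = 13 ✓
(Store=880, SKU=A98, Aisle=2): 1 row → Reorder = 10 ✓
(Store=872, SKU=A38, Aisle=3): 1 row → Reorder = 9 ✓
(Store=870, SKU=A38, Aisle=2): 2 rows → Reorder takes values {13, 16} — violation
(Store=880, SKU=A61, Aisle=0): 1 row → Reorder = 6 ✓
(Store=880, SKU=A38, Aisle=0): 1 row → Reorder = 17 ✓
(Store=870, SKU=A38, Aisle=10): 1 row → Reorder = 5 ✓
(Store=880, SKU=A98, Aisle=0): 1 row → Reorder = 11 ✓
(Store=870, SKU=A98, Aisle=0): 1 row → Reorder = 8 ✓
(Store=868, SKU=A38, Aisle=3): 1 row → Reorder = 3 ✓
Two rows agree on {Store, SKU, Aisle} but differ on Reorder, so {Store, SKU, Aisle} → Reorder does not hold.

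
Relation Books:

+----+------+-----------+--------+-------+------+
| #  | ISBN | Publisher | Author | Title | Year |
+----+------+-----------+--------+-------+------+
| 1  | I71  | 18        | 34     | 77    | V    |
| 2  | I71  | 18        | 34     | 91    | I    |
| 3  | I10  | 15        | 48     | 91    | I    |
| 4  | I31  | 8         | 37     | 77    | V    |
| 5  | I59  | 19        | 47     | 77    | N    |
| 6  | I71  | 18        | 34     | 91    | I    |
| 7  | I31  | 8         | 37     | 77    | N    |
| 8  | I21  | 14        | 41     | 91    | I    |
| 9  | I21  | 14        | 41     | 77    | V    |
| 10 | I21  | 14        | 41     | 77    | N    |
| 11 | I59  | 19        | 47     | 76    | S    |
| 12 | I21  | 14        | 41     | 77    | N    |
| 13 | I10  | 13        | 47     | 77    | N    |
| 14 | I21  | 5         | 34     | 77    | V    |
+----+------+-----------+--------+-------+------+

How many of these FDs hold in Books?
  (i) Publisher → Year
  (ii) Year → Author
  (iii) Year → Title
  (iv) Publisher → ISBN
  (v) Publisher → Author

(i) Publisher → Year: Publisher=18: rows 1, 2, 6 → Year takes values {V, I} — violation; Publisher=8: rows 4, 7 → Year takes values {V, N} — violation; Publisher=19: rows 5, 11 → Year takes values {N, S} — violation; Publisher=14: rows 8, 9, 10, 12 → Year takes values {I, V, N} — violation — fails.
(ii) Year → Author: Year=V: rows 1, 4, 9, 14 → Author takes values {34, 37, 41} — violation; Year=I: rows 2, 3, 6, 8 → Author takes values {34, 48, 41} — violation; Year=N: rows 5, 7, 10, 12, 13 → Author takes values {47, 37, 41} — violation — fails.
(iii) Year → Title: every LHS value maps to a single RHS value — holds.
(iv) Publisher → ISBN: every LHS value maps to a single RHS value — holds.
(v) Publisher → Author: every LHS value maps to a single RHS value — holds.
3 of the 5 dependencies hold.

3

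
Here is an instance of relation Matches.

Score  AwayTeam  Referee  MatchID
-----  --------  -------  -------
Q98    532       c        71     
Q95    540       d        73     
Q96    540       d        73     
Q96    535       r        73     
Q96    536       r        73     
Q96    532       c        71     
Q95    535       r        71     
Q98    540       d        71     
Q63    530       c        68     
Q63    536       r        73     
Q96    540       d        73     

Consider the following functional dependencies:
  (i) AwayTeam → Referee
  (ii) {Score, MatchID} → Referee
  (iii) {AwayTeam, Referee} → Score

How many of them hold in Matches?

(i) AwayTeam → Referee: every LHS value maps to a single RHS value — holds.
(ii) {Score, MatchID} → Referee: (Score=Q98, MatchID=71): 2 rows → Referee takes values {c, d} — violation; (Score=Q96, MatchID=73): 4 rows → Referee takes values {d, r} — violation — fails.
(iii) {AwayTeam, Referee} → Score: (AwayTeam=532, Referee=c): 2 rows → Score takes values {Q98, Q96} — violation; (AwayTeam=540, Referee=d): 4 rows → Score takes values {Q95, Q96, Q98} — violation; (AwayTeam=535, Referee=r): 2 rows → Score takes values {Q96, Q95} — violation; (AwayTeam=536, Referee=r): 2 rows → Score takes values {Q96, Q63} — violation — fails.
1 of the 3 dependencies holds.

1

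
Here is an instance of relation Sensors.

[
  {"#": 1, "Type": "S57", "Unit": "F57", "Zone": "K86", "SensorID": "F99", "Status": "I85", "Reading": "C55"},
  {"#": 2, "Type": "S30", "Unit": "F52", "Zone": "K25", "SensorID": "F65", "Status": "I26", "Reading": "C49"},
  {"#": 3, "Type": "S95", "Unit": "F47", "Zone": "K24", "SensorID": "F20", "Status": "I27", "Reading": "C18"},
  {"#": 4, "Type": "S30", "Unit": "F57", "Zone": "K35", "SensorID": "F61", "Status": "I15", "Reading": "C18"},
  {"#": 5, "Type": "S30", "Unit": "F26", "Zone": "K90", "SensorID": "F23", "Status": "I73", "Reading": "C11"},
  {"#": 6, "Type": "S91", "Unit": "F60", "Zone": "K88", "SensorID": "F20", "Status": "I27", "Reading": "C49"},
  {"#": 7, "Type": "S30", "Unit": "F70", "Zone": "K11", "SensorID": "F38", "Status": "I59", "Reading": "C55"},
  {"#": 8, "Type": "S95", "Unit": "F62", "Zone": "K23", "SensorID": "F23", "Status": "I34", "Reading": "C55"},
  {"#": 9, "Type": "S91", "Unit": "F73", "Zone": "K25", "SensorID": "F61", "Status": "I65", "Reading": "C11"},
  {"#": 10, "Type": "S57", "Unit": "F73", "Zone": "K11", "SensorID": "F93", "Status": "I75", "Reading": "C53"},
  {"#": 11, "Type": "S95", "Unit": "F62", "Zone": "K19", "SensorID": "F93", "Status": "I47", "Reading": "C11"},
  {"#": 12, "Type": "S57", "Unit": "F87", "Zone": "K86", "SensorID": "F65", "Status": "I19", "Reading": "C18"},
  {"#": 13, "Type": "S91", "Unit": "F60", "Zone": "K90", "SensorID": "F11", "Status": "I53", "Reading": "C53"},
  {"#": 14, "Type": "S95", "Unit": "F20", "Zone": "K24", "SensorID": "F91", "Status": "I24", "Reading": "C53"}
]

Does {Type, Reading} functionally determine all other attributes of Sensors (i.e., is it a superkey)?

All 14 rows have distinct {Type, Reading} values, so {Type, Reading} → (all attributes) holds and {Type, Reading} is a superkey.

Yes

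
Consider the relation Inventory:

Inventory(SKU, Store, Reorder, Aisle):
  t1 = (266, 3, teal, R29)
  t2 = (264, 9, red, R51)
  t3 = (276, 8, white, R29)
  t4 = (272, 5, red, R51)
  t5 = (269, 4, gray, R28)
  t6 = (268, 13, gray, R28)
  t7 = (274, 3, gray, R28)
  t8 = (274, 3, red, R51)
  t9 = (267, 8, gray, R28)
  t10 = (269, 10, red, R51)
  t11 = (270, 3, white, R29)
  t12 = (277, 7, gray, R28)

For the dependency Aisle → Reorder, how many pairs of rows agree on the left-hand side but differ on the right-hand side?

2

Aisle=R29: violating pairs (1,3), (1,11) — 2 pairs.
Aisle=R51: all 4 rows agree on Reorder — 0 pairs.
Aisle=R28: all 5 rows agree on Reorder — 0 pairs.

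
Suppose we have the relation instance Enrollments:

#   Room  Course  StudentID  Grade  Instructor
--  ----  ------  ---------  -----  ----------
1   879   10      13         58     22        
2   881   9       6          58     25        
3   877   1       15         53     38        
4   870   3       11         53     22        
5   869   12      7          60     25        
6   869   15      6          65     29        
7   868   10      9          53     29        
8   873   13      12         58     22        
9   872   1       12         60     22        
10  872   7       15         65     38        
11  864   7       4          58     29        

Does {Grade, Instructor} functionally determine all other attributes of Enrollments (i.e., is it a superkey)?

No

Rows 1 and 8 have the same {Grade, Instructor} value (Grade=58, Instructor=22) but are distinct tuples, so {Grade, Instructor} does not determine every attribute — not a superkey.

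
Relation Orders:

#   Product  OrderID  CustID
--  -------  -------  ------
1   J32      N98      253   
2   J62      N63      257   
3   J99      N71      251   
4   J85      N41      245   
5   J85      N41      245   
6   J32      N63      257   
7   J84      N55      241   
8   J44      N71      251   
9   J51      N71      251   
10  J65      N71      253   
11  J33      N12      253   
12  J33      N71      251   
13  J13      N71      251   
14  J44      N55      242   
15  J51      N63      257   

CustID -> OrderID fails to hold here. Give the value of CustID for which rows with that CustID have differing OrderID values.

253

CustID=253: rows 1, 10, 11 → OrderID takes values {N98, N71, N12} — violation
CustID=257: rows 2, 6, 15 → OrderID = N63, N63, N63 ✓
CustID=251: rows 3, 8, 9, 12, 13 → OrderID = N71, N71, N71, N71, N71 ✓
CustID=245: rows 4, 5 → OrderID = N41, N41 ✓
CustID=241: row 7 → OrderID = N55 ✓
CustID=242: row 14 → OrderID = N55 ✓
The only CustID value with inconsistent OrderID is CustID=253.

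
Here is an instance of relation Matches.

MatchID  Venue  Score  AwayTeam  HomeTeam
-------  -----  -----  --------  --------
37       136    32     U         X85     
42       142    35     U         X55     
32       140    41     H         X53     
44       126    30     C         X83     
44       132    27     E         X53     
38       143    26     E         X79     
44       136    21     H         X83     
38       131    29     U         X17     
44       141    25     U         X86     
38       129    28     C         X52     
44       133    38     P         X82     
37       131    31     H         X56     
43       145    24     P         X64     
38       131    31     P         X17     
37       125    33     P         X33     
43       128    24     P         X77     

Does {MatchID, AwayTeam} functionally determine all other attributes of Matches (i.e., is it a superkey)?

No

Two distinct rows share (MatchID=43, AwayTeam=P), so {MatchID, AwayTeam} does not determine every attribute — not a superkey.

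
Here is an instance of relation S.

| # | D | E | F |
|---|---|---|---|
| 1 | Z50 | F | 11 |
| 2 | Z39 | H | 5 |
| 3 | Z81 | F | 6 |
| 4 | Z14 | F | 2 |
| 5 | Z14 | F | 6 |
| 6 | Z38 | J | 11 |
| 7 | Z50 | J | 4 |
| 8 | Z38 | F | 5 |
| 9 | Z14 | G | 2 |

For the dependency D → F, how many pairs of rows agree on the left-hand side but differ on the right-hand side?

D=Z50: violating pairs (1,7) — 1 pair.
D=Z14: violating pairs (4,5), (5,9) — 2 pairs.
D=Z38: violating pairs (6,8) — 1 pair.

4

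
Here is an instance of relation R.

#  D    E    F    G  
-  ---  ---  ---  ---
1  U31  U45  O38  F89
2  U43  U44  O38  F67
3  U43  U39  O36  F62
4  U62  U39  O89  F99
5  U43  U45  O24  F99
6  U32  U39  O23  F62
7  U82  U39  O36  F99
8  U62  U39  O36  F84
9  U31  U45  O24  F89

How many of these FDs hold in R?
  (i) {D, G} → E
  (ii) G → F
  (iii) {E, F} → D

1

(i) {D, G} → E: every LHS value maps to a single RHS value — holds.
(ii) G → F: G=F89: rows 1, 9 → F takes values {O38, O24} — violation; G=F62: rows 3, 6 → F takes values {O36, O23} — violation; G=F99: rows 4, 5, 7 → F takes values {O89, O24, O36} — violation — fails.
(iii) {E, F} → D: (E=U39, F=O36): rows 3, 7, 8 → D takes values {U43, U82, U62} — violation; (E=U45, F=O24): rows 5, 9 → D takes values {U43, U31} — violation — fails.
1 of the 3 dependencies holds.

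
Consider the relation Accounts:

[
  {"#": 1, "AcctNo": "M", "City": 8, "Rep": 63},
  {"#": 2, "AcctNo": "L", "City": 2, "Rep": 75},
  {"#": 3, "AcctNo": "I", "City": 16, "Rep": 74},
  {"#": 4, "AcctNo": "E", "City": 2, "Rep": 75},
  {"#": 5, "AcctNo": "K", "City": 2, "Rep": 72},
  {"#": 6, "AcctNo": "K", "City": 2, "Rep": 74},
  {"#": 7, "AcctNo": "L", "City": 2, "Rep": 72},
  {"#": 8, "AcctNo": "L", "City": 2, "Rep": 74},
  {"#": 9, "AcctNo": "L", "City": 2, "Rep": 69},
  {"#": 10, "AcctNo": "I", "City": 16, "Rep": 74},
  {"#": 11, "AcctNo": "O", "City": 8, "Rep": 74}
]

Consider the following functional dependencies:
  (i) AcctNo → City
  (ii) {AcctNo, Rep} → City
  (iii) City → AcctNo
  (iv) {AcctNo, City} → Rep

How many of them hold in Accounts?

2

(i) AcctNo → City: every LHS value maps to a single RHS value — holds.
(ii) {AcctNo, Rep} → City: every LHS value maps to a single RHS value — holds.
(iii) City → AcctNo: City=8: rows 1, 11 → AcctNo takes values {M, O} — violation; City=2: rows 2, 4, 5, 6, 7, 8, 9 → AcctNo takes values {L, E, K} — violation — fails.
(iv) {AcctNo, City} → Rep: (AcctNo=L, City=2): rows 2, 7, 8, 9 → Rep takes values {75, 72, 74, 69} — violation; (AcctNo=K, City=2): rows 5, 6 → Rep takes values {72, 74} — violation — fails.
2 of the 4 dependencies hold.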